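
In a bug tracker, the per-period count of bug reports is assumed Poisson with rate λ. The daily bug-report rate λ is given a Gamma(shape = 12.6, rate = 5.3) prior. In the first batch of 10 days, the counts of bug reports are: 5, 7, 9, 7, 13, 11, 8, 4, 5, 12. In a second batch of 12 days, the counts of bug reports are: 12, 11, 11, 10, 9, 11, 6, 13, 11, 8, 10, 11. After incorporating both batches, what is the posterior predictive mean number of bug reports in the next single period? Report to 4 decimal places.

With a Gamma(shape α, rate β) prior, the Poisson likelihood is conjugate: the posterior is Gamma(α + ΣXᵢ, β + n).
Batch 1: sum of counts S = 81 over n = 10 days.
After batch 1: Gamma(α+S, β+n) = Gamma(12.6+81, 5.3+10) = Gamma(93.6, 15.3).
Batch 2: sum of counts S = 123 over n = 12 days.
After batch 2: Gamma(α+S, β+n) = Gamma(93.6+123, 15.3+12) = Gamma(216.6, 27.3).
The predictive distribution for one future period is NegBinom with mean α/β = 7.9341.

7.9341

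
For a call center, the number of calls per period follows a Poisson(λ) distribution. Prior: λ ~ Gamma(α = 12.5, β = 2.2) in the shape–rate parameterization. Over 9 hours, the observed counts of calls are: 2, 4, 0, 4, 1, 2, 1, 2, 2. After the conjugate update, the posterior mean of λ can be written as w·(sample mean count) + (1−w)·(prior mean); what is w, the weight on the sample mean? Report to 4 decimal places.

With a Gamma(shape α, rate β) prior, the Poisson likelihood is conjugate: the posterior is Gamma(α + ΣXᵢ, β + n).
Posterior mean = (α₀+S)/(β₀+n) = [n/(β₀+n)]·(S/n) + [β₀/(β₀+n)]·(α₀/β₀), so only n and β₀ enter the weight.
Weight on data w = n/(β₀+n) = 9/(2.2+9) = 9/11.2 = 0.8036.

0.8036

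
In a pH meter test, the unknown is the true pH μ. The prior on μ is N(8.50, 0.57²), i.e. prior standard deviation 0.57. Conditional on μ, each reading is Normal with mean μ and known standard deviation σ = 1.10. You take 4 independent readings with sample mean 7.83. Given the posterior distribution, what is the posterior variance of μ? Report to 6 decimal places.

0.156650

For Normal data with known variance σ², a Normal(μ₀, σ₀²) prior on μ is conjugate. Posterior precision = 1/σ₀² + n/σ²; posterior mean is the precision-weighted average of μ₀ and x̄.
σ₀² = 0.57² = 0.3249, σ² = 1.10² = 1.21; σ² + n·σ₀² = 1.21 + 4·0.3249 = 2.5096.
Posterior precision = 1/σ₀² + n/σ² = 1/0.3249 + 4/1.21 = (σ² + n·σ₀²)/(σ₀²σ²) = 2.5096/(0.3249·1.21); posterior variance σₙ² = σ₀²σ²/(σ² + n·σ₀²) = 0.3249·1.21/2.5096 = 0.156650.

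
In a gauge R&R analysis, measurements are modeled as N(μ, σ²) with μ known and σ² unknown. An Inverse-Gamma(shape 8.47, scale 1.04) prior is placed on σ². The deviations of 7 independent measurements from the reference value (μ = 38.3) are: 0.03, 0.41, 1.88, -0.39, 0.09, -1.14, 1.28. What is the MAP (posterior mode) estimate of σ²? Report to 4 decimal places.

With known mean μ and an Inverse-Gamma(α, β) prior on σ², the Normal likelihood is conjugate: posterior is Inv-Gamma(α + n/2, β + Σ(xᵢ−μ)²/2).
Σ(xᵢ−μ)² = (0.03)² + (0.41)² + (1.88)² + (-0.39)² + (0.09)² + (-1.14)² + (1.28)² = 6.8016.
Posterior: Inv-Gamma(8.47 + 7/2, 1.04 + 6.8016/2) = Inv-Gamma(11.97, 4.44080).
Mode = β/(α+1) = 4.44080/12.97 = 0.3424.

0.3424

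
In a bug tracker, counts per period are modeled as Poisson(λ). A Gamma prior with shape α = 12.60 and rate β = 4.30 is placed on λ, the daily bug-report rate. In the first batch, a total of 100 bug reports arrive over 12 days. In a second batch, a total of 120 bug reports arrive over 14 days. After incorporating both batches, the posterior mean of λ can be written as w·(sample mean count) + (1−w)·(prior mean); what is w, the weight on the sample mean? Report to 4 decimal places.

With a Gamma(shape α, rate β) prior, the Poisson likelihood is conjugate: the posterior is Gamma(α + ΣXᵢ, β + n).
Total number of days: n = 12 + 14 = 26.
Posterior mean = (α₀+S)/(β₀+n) = [n/(β₀+n)]·(S/n) + [β₀/(β₀+n)]·(α₀/β₀), so only n and β₀ enter the weight.
Weight on data w = n/(β₀+n) = 26/(4.30+26) = 26/30.30 = 0.8581.

0.8581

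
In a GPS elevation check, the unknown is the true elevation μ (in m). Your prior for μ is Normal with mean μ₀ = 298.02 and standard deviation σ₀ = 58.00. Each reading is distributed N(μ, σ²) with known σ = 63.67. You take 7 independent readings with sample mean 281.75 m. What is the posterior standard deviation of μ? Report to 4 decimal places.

22.2277

For Normal data with known variance σ², a Normal(μ₀, σ₀²) prior on μ is conjugate. Posterior precision = 1/σ₀² + n/σ²; posterior mean is the precision-weighted average of μ₀ and x̄.
σ₀² = 58.00² = 3364, σ² = 63.67² = 4053.8689; σ² + n·σ₀² = 4053.8689 + 7·3364 = 27601.8689.
Posterior precision = 1/σ₀² + n/σ² = 1/3364 + 7/4053.8689 = (σ² + n·σ₀²)/(σ₀²σ²) = 27601.8689/(3364·4053.8689); posterior variance σₙ² = σ₀²σ²/(σ² + n·σ₀²) = 3364·4053.8689/27601.8689 = 494.068537.
Posterior SD = √σₙ² = √(3364·4053.8689/27601.8689) = 22.2277.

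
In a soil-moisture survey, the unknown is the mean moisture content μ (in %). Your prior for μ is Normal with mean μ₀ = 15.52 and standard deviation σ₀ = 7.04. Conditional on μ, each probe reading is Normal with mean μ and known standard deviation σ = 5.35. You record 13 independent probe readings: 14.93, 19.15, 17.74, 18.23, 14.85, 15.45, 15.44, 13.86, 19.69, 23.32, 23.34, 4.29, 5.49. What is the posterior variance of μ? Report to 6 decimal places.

2.108081

For Normal data with known variance σ², a Normal(μ₀, σ₀²) prior on μ is conjugate. Posterior precision = 1/σ₀² + n/σ²; posterior mean is the precision-weighted average of μ₀ and x̄.
σ₀² = 7.04² = 49.5616, σ² = 5.35² = 28.6225; σ² + n·σ₀² = 28.6225 + 13·49.5616 = 672.9233.
Posterior precision = 1/σ₀² + n/σ² = 1/49.5616 + 13/28.6225 = (σ² + n·σ₀²)/(σ₀²σ²) = 672.9233/(49.5616·28.6225); posterior variance σₙ² = σ₀²σ²/(σ² + n·σ₀²) = 49.5616·28.6225/672.9233 = 2.108081.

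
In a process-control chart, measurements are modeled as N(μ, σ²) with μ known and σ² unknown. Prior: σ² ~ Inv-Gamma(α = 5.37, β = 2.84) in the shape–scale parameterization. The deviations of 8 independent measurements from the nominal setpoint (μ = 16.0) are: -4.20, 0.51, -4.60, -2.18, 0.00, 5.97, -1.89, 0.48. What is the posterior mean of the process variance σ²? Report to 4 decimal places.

5.3128

With known mean μ and an Inverse-Gamma(α, β) prior on σ², the Normal likelihood is conjugate: posterior is Inv-Gamma(α + n/2, β + Σ(xᵢ−μ)²/2).
Σ(xᵢ−μ)² = (-4.20)² + (0.51)² + (-4.60)² + (-2.18)² + (0.00)² + (5.97)² + (-1.89)² + (0.48)² = 83.2559.
Posterior: Inv-Gamma(5.37 + 8/2, 2.84 + 83.2559/2) = Inv-Gamma(9.37, 44.46795).
E[σ²|data] = β/(α−1) = 44.46795/8.37 = 5.3128.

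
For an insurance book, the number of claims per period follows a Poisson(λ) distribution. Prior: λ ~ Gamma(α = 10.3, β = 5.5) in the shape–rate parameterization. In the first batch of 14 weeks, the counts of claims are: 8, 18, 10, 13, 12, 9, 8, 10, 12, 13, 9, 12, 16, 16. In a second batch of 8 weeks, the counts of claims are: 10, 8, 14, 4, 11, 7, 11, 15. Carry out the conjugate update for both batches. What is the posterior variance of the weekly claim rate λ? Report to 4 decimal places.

0.3389

With a Gamma(shape α, rate β) prior, the Poisson likelihood is conjugate: the posterior is Gamma(α + ΣXᵢ, β + n).
Batch 1: sum of counts S = 166 over n = 14 weeks.
After batch 1: Gamma(α+S, β+n) = Gamma(10.3+166, 5.5+14) = Gamma(176.3, 19.5).
Batch 2: sum of counts S = 80 over n = 8 weeks.
After batch 2: Gamma(α+S, β+n) = Gamma(176.3+80, 19.5+8) = Gamma(256.3, 27.5).
Var = α/β² = 256.3/27.5² = 0.3389.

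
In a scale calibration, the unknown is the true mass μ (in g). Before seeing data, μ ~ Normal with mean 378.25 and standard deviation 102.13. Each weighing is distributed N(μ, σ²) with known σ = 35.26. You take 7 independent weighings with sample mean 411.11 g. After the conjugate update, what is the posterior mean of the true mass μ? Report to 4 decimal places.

For Normal data with known variance σ², a Normal(μ₀, σ₀²) prior on μ is conjugate. Posterior precision = 1/σ₀² + n/σ²; posterior mean is the precision-weighted average of μ₀ and x̄.
n·x̄ = 7·411.11 = 2877.77.
σ₀² = 102.13² = 10430.5369, σ² = 35.26² = 1243.2676; σ² + n·σ₀² = 1243.2676 + 7·10430.5369 = 74257.0259.
Posterior mean = (μ₀/σ₀² + n·x̄/σ²)/(1/σ₀² + n/σ²) = (σ²·μ₀ + σ₀²·n·x̄)/(σ² + n·σ₀²) = (1243.2676·378.25 + 10430.5369·2877.77)/74257.0259 = 30486952.144413/74257.0259 = 410.5598.

410.5598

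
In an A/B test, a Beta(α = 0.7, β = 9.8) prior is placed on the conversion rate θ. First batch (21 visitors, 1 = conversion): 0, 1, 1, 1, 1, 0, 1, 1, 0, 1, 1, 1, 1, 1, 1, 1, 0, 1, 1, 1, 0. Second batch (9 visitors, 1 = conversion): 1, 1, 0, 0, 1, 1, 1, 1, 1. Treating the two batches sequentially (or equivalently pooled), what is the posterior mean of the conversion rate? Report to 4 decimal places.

The Beta prior is conjugate to a Binomial/Bernoulli likelihood; the update adds successes to α and failures to β.
After batch 1: Beta(0.7+16, 9.8+5) = Beta(16.7, 14.8).
After batch 2: Beta(16.7+7, 14.8+2) = Beta(23.7, 16.8).
Posterior mean = α/(α+β) = 23.7/40.5 = 0.5852.

0.5852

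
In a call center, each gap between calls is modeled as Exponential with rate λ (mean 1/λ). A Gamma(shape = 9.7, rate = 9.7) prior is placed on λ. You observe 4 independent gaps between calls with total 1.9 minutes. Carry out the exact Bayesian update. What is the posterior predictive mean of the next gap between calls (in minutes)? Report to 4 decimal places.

With a Gamma(shape α, rate β) prior on the exponential rate λ, the posterior after n observations with total T = Σxᵢ is Gamma(α+n, β+T).
Posterior: Gamma(9.7+4, 9.7+1.9) = Gamma(13.7, 11.6).
The predictive distribution for the next observation is Lomax; its mean is β/(α−1) = 11.6/12.7 = 0.9134.

0.9134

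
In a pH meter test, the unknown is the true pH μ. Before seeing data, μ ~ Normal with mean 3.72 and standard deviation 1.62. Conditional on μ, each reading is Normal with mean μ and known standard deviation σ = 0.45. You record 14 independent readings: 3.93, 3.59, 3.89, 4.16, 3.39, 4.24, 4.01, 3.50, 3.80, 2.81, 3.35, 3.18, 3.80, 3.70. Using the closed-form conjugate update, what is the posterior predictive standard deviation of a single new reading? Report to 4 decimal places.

0.4657

For Normal data with known variance σ², a Normal(μ₀, σ₀²) prior on μ is conjugate. Posterior precision = 1/σ₀² + n/σ²; posterior mean is the precision-weighted average of μ₀ and x̄.
σ₀² = 1.62² = 2.6244, σ² = 0.45² = 0.2025; σ² + n·σ₀² = 0.2025 + 14·2.6244 = 36.9441.
Posterior precision = 1/σ₀² + n/σ² = 1/2.6244 + 14/0.2025 = (σ² + n·σ₀²)/(σ₀²σ²) = 36.9441/(2.6244·0.2025); posterior variance σₙ² = σ₀²σ²/(σ² + n·σ₀²) = 2.6244·0.2025/36.9441 = 0.014385.
Predictive variance for one new observation = σₙ² + σ² = 2.6244·0.2025/36.9441 + 0.2025 = σ²·(σ₀² + 36.9441)/36.9441 = 0.2025·39.5685/36.9441 = 0.216885; SD = √(0.2025·39.5685/36.9441) = 0.4657.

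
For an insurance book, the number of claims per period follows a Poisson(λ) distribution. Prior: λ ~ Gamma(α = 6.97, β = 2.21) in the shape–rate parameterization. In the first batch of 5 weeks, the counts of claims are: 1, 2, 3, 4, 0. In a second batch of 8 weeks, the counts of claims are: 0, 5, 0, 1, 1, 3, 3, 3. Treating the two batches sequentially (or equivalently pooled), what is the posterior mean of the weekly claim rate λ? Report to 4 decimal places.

2.1677

With a Gamma(shape α, rate β) prior, the Poisson likelihood is conjugate: the posterior is Gamma(α + ΣXᵢ, β + n).
Batch 1: sum of counts S = 10 over n = 5 weeks.
After batch 1: Gamma(α+S, β+n) = Gamma(6.97+10, 2.21+5) = Gamma(16.97, 7.21).
Batch 2: sum of counts S = 16 over n = 8 weeks.
After batch 2: Gamma(α+S, β+n) = Gamma(16.97+16, 7.21+8) = Gamma(32.97, 15.21).
Posterior mean = α/β = 32.97/15.21 = 2.1677.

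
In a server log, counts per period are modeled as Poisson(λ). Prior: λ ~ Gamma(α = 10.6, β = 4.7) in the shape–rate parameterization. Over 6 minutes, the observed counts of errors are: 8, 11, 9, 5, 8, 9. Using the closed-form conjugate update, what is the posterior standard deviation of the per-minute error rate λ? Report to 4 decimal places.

With a Gamma(shape α, rate β) prior, the Poisson likelihood is conjugate: the posterior is Gamma(α + ΣXᵢ, β + n).
Sum of counts S = 50 over n = 6 minutes.
Posterior: Gamma(α+S, β+n) = Gamma(10.6+50, 4.7+6) = Gamma(60.6, 10.7).
SD = √α/β = √60.6/10.7 = 0.7275.

0.7275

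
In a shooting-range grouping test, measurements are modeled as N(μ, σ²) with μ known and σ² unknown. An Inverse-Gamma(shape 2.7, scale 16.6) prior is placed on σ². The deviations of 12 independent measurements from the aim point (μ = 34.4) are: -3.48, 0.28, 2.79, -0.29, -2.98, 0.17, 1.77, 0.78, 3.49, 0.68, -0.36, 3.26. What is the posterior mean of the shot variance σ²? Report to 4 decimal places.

5.7992

With known mean μ and an Inverse-Gamma(α, β) prior on σ², the Normal likelihood is conjugate: posterior is Inv-Gamma(α + n/2, β + Σ(xᵢ−μ)²/2).
Σ(xᵢ−μ)² = (-3.48)² + (0.28)² + (2.79)² + (-0.29)² + (-2.98)² + (0.17)² + (1.77)² + (0.78)² + (3.49)² + (0.68)² + (-0.36)² + (3.26)² = 56.1073.
Posterior: Inv-Gamma(2.7 + 12/2, 16.6 + 56.1073/2) = Inv-Gamma(8.70, 44.65365).
E[σ²|data] = β/(α−1) = 44.65365/7.70 = 5.7992.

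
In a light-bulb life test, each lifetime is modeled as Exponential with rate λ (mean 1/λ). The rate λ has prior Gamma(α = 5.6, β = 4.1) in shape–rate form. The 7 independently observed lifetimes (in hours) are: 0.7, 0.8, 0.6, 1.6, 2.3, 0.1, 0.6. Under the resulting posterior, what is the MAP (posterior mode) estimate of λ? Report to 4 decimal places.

With a Gamma(shape α, rate β) prior on the exponential rate λ, the posterior after n observations with total T = Σxᵢ is Gamma(α+n, β+T).
Sum of observations T = 6.7 hours; n = 7.
Posterior: Gamma(5.6+7, 4.1+6.7) = Gamma(12.6, 10.8).
Mode = (α−1)/β = 1.0741.

1.0741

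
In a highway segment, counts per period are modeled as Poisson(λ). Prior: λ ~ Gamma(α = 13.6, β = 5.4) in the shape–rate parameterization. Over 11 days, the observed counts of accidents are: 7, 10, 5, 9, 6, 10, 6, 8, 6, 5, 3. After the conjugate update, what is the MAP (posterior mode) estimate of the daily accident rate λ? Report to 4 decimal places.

5.3415

With a Gamma(shape α, rate β) prior, the Poisson likelihood is conjugate: the posterior is Gamma(α + ΣXᵢ, β + n).
Sum of counts S = 75 over n = 11 days.
Posterior: Gamma(α+S, β+n) = Gamma(13.6+75, 5.4+11) = Gamma(88.6, 16.4).
Mode of Gamma(α,β) for α≥1 is (α−1)/β = 87.6/16.4 = 5.3415.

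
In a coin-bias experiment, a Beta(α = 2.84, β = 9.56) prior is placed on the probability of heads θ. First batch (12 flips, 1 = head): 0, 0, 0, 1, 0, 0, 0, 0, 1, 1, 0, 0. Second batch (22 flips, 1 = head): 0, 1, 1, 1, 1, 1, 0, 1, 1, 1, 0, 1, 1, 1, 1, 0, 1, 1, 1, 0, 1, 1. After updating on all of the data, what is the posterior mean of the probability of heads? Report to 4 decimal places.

The Beta prior is conjugate to a Binomial/Bernoulli likelihood; the update adds successes to α and failures to β.
After batch 1: Beta(2.84+3, 9.56+9) = Beta(5.84, 18.56).
After batch 2: Beta(5.84+17, 18.56+5) = Beta(22.84, 23.56).
Posterior mean = α/(α+β) = 22.84/46.40 = 0.4922.

0.4922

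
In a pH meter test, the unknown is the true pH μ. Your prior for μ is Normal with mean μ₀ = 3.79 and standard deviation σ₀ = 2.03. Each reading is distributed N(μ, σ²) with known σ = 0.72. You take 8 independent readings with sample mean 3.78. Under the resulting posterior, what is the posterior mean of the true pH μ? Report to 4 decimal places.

For Normal data with known variance σ², a Normal(μ₀, σ₀²) prior on μ is conjugate. Posterior precision = 1/σ₀² + n/σ²; posterior mean is the precision-weighted average of μ₀ and x̄.
n·x̄ = 8·3.78 = 30.24.
σ₀² = 2.03² = 4.1209, σ² = 0.72² = 0.5184; σ² + n·σ₀² = 0.5184 + 8·4.1209 = 33.4856.
Posterior mean = (μ₀/σ₀² + n·x̄/σ²)/(1/σ₀² + n/σ²) = (σ²·μ₀ + σ₀²·n·x̄)/(σ² + n·σ₀²) = (0.5184·3.79 + 4.1209·30.24)/33.4856 = 126.580752/33.4856 = 3.7802.

3.7802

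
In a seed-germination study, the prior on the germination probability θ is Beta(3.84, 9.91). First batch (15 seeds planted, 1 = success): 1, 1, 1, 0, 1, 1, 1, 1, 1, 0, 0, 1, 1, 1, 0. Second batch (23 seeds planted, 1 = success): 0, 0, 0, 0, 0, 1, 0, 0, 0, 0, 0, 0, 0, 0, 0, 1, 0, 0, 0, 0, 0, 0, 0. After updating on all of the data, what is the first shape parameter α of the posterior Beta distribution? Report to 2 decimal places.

The Beta prior is conjugate to a Binomial/Bernoulli likelihood; the update adds successes to α and failures to β.
After batch 1: Beta(3.84+11, 9.91+4) = Beta(14.84, 13.91).
After batch 2: Beta(14.84+2, 13.91+21) = Beta(16.84, 34.91).
Posterior α = 16.84.

16.84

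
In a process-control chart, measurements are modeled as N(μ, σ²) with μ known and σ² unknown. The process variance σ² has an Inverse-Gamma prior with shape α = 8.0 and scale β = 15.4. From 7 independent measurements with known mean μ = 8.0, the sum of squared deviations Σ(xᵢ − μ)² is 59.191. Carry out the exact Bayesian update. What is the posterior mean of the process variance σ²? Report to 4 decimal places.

4.2853

With known mean μ and an Inverse-Gamma(α, β) prior on σ², the Normal likelihood is conjugate: posterior is Inv-Gamma(α + n/2, β + Σ(xᵢ−μ)²/2).
Posterior: Inv-Gamma(8.0 + 7/2, 15.4 + 59.191/2) = Inv-Gamma(11.50, 44.9955).
E[σ²|data] = β/(α−1) = 44.9955/10.50 = 4.2853.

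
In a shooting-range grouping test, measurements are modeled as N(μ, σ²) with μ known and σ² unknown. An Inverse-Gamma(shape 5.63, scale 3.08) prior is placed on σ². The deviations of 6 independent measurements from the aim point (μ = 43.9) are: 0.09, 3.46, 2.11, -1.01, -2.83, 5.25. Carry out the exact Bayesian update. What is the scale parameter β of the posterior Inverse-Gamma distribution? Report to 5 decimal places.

With known mean μ and an Inverse-Gamma(α, β) prior on σ², the Normal likelihood is conjugate: posterior is Inv-Gamma(α + n/2, β + Σ(xᵢ−μ)²/2).
Σ(xᵢ−μ)² = (0.09)² + (3.46)² + (2.11)² + (-1.01)² + (-2.83)² + (5.25)² = 53.0233.
Posterior: Inv-Gamma(5.63 + 6/2, 3.08 + 53.0233/2) = Inv-Gamma(8.63, 29.59165).
Posterior β = 29.59165.

29.59165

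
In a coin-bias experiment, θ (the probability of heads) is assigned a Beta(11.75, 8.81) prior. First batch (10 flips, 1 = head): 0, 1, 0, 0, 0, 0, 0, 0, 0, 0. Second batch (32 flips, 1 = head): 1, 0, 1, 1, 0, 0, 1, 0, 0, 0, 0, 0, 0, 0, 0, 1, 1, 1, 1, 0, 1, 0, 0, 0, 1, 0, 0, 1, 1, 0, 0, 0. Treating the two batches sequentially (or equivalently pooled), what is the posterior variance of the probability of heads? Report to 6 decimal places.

The Beta prior is conjugate to a Binomial/Bernoulli likelihood; the update adds successes to α and failures to β.
After batch 1: Beta(11.75+1, 8.81+9) = Beta(12.75, 17.81).
After batch 2: Beta(12.75+12, 17.81+20) = Beta(24.75, 37.81).
Var = αβ/((α+β)²(α+β+1)) = 24.75·37.81/(62.56²·63.56) = 0.003762.

0.003762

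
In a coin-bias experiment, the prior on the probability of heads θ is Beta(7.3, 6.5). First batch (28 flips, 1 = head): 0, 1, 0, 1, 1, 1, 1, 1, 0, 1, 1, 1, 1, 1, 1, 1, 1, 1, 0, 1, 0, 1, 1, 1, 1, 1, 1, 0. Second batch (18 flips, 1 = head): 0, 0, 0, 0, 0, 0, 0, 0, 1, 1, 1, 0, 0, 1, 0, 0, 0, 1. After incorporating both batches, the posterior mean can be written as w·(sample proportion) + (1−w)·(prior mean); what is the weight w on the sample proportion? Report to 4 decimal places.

0.7692

The Beta prior is conjugate to a Binomial/Bernoulli likelihood; the update adds successes to α and failures to β.
Total number of flips: n = 28 + 18 = 46.
Posterior mean = (α₀+k)/(α₀+β₀+n) = [n/(α₀+β₀+n)]·(k/n) + [(α₀+β₀)/(α₀+β₀+n)]·α₀/(α₀+β₀), so only n and the prior enter the weight.
The weight on the data is w = n/(α₀+β₀+n) = 46/(7.3+6.5+46) = 46/59.8 = 0.7692.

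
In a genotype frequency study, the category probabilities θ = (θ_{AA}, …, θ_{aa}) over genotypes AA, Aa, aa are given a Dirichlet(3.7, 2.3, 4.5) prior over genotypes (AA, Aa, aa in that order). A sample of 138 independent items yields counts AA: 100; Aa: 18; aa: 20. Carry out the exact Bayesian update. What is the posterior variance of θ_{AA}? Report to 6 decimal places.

0.001409

The Dirichlet prior is conjugate to the Multinomial likelihood: each posterior αⱼ = prior αⱼ + observed count nⱼ.
Posterior concentration: (103.7, 20.3, 24.5), total = 148.5.
Var[θ_j] = α_j(Σα−α_j)/((Σα)²(Σα+1)) = 103.7·44.8/(148.5²·149.5) = 0.001409.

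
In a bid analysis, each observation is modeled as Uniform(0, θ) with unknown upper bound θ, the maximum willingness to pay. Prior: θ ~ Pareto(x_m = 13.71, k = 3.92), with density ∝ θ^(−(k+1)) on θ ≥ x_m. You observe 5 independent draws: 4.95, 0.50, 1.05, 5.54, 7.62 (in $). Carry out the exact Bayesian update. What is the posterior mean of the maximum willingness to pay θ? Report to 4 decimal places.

15.4411

A Pareto(scale x_m, shape k) prior on the upper bound θ of Uniform(0, θ) is conjugate: posterior is Pareto(max(x_m, max xᵢ), k + n).
Sample maximum = 7.62; prior scale x_m = 13.71 → posterior scale = max = 13.71.
Posterior shape = 3.92 + 5 = 8.92.
E[θ|data] = k·x_m/(k−1) = 8.92·13.71/7.92 = 15.4411.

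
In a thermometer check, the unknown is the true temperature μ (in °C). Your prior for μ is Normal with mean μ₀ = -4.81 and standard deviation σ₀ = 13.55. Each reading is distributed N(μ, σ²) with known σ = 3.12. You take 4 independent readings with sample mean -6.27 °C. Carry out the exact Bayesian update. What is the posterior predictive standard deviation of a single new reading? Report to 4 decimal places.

For Normal data with known variance σ², a Normal(μ₀, σ₀²) prior on μ is conjugate. Posterior precision = 1/σ₀² + n/σ²; posterior mean is the precision-weighted average of μ₀ and x̄.
σ₀² = 13.55² = 183.6025, σ² = 3.12² = 9.7344; σ² + n·σ₀² = 9.7344 + 4·183.6025 = 744.1444.
Posterior precision = 1/σ₀² + n/σ² = 1/183.6025 + 4/9.7344 = (σ² + n·σ₀²)/(σ₀²σ²) = 744.1444/(183.6025·9.7344); posterior variance σₙ² = σ₀²σ²/(σ² + n·σ₀²) = 183.6025·9.7344/744.1444 = 2.401765.
Predictive variance for one new observation = σₙ² + σ² = 183.6025·9.7344/744.1444 + 9.7344 = σ²·(σ₀² + 744.1444)/744.1444 = 9.7344·927.7469/744.1444 = 12.136165; SD = √(9.7344·927.7469/744.1444) = 3.4837.

3.4837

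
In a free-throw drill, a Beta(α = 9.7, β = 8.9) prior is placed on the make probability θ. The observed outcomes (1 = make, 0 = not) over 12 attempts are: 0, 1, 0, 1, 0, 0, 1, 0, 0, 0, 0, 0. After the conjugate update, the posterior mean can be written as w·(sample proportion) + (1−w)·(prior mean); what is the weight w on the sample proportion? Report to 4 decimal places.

0.3922

The Beta prior is conjugate to a Binomial/Bernoulli likelihood; the update adds successes to α and failures to β.
Posterior mean = (α₀+k)/(α₀+β₀+n) = [n/(α₀+β₀+n)]·(k/n) + [(α₀+β₀)/(α₀+β₀+n)]·α₀/(α₀+β₀), so only n and the prior enter the weight.
The weight on the data is w = n/(α₀+β₀+n) = 12/(9.7+8.9+12) = 12/30.6 = 0.3922.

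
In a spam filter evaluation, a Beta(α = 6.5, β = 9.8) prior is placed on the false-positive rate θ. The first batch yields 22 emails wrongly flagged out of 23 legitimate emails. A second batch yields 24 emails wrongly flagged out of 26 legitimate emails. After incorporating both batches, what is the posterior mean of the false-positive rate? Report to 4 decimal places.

The Beta prior is conjugate to a Binomial/Bernoulli likelihood; the update adds successes to α and failures to β.
After batch 1: Beta(6.5+22, 9.8+1) = Beta(28.5, 10.8).
After batch 2: Beta(28.5+24, 10.8+2) = Beta(52.5, 12.8).
Posterior mean = α/(α+β) = 52.5/65.3 = 0.8040.

0.8040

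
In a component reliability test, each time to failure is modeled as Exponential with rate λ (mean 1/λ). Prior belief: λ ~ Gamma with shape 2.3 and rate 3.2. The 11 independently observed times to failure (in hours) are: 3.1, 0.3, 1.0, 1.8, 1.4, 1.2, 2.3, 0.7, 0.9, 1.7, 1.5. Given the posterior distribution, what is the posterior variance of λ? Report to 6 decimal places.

With a Gamma(shape α, rate β) prior on the exponential rate λ, the posterior after n observations with total T = Σxᵢ is Gamma(α+n, β+T).
Sum of observations T = 15.9 hours; n = 11.
Posterior: Gamma(2.3+11, 3.2+15.9) = Gamma(13.3, 19.1).
Var = α/β² = 0.036457.

0.036457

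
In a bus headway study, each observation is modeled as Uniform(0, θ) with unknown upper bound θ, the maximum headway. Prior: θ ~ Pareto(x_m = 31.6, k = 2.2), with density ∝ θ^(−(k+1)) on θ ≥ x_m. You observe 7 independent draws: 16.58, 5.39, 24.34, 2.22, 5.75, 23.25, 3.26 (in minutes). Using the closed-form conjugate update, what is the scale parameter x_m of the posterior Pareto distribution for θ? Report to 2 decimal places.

31.60

A Pareto(scale x_m, shape k) prior on the upper bound θ of Uniform(0, θ) is conjugate: posterior is Pareto(max(x_m, max xᵢ), k + n).
Sample maximum = 24.34; prior scale x_m = 31.6 → posterior scale = max = 31.60.
Posterior shape = 2.2 + 7 = 9.2.
Posterior scale x_m = 31.60.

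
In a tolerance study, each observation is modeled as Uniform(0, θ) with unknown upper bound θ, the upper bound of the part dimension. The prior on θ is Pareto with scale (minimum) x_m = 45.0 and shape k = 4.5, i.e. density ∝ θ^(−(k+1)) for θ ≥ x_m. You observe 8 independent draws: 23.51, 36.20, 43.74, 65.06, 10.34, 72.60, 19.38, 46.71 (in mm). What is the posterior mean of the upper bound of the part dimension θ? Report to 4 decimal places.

A Pareto(scale x_m, shape k) prior on the upper bound θ of Uniform(0, θ) is conjugate: posterior is Pareto(max(x_m, max xᵢ), k + n).
Sample maximum = 72.60; prior scale x_m = 45.0 → posterior scale = max = 72.60.
Posterior shape = 4.5 + 8 = 12.5.
E[θ|data] = k·x_m/(k−1) = 12.5·72.60/11.5 = 78.9130.

78.9130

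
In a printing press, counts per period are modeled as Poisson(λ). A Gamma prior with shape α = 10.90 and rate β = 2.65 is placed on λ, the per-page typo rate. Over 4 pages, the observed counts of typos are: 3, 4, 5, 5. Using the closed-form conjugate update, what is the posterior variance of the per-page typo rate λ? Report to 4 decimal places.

With a Gamma(shape α, rate β) prior, the Poisson likelihood is conjugate: the posterior is Gamma(α + ΣXᵢ, β + n).
Sum of counts S = 17 over n = 4 pages.
Posterior: Gamma(α+S, β+n) = Gamma(10.90+17, 2.65+4) = Gamma(27.90, 6.65).
Var = α/β² = 27.90/6.65² = 0.6309.

0.6309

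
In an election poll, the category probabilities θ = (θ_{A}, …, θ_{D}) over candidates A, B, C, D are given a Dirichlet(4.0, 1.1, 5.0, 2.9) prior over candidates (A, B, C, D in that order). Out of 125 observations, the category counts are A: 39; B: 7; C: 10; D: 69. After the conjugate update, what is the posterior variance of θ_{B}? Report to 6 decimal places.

0.000397

The Dirichlet prior is conjugate to the Multinomial likelihood: each posterior αⱼ = prior αⱼ + observed count nⱼ.
Posterior concentration: (43.0, 8.1, 15.0, 71.9), total = 138.0.
Var[θ_j] = α_j(Σα−α_j)/((Σα)²(Σα+1)) = 8.1·129.9/(138.0²·139.0) = 0.000397.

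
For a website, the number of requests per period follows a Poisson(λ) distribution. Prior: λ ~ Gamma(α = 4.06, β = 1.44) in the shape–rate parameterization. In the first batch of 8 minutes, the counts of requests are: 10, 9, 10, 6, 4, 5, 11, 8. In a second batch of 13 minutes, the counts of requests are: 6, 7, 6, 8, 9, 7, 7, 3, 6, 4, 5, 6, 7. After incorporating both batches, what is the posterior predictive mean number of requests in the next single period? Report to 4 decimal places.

With a Gamma(shape α, rate β) prior, the Poisson likelihood is conjugate: the posterior is Gamma(α + ΣXᵢ, β + n).
Batch 1: sum of counts S = 63 over n = 8 minutes.
After batch 1: Gamma(α+S, β+n) = Gamma(4.06+63, 1.44+8) = Gamma(67.06, 9.44).
Batch 2: sum of counts S = 81 over n = 13 minutes.
After batch 2: Gamma(α+S, β+n) = Gamma(67.06+81, 9.44+13) = Gamma(148.06, 22.44).
The predictive distribution for one future period is NegBinom with mean α/β = 6.5980.

6.5980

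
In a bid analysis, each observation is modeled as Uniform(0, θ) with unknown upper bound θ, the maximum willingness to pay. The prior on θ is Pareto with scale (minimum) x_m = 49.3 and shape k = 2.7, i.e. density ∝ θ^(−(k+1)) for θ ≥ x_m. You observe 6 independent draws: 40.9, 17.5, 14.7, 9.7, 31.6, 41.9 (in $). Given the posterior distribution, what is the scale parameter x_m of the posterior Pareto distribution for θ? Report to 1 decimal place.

49.3

A Pareto(scale x_m, shape k) prior on the upper bound θ of Uniform(0, θ) is conjugate: posterior is Pareto(max(x_m, max xᵢ), k + n).
Sample maximum = 41.9; prior scale x_m = 49.3 → posterior scale = max = 49.3.
Posterior shape = 2.7 + 6 = 8.7.
Posterior scale x_m = 49.3.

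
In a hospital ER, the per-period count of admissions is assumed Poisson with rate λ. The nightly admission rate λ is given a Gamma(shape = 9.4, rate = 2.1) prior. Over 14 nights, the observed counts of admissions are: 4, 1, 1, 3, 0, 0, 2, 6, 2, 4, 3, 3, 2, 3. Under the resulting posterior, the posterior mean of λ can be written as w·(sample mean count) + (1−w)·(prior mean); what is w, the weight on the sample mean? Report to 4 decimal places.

0.8696

With a Gamma(shape α, rate β) prior, the Poisson likelihood is conjugate: the posterior is Gamma(α + ΣXᵢ, β + n).
Posterior mean = (α₀+S)/(β₀+n) = [n/(β₀+n)]·(S/n) + [β₀/(β₀+n)]·(α₀/β₀), so only n and β₀ enter the weight.
Weight on data w = n/(β₀+n) = 14/(2.1+14) = 14/16.1 = 0.8696.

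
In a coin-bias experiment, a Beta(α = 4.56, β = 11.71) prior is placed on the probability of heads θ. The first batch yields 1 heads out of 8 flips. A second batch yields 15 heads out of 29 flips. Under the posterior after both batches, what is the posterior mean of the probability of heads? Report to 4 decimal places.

0.3860

The Beta prior is conjugate to a Binomial/Bernoulli likelihood; the update adds successes to α and failures to β.
After batch 1: Beta(4.56+1, 11.71+7) = Beta(5.56, 18.71).
After batch 2: Beta(5.56+15, 18.71+14) = Beta(20.56, 32.71).
Posterior mean = α/(α+β) = 20.56/53.27 = 0.3860.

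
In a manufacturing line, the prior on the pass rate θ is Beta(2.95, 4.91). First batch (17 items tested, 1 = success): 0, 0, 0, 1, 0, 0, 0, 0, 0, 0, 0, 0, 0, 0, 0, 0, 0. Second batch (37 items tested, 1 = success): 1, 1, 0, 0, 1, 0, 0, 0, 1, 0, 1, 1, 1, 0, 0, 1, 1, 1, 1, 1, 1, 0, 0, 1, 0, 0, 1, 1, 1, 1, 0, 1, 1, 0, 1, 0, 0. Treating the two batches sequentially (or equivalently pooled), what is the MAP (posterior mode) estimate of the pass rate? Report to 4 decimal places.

0.4001

The Beta prior is conjugate to a Binomial/Bernoulli likelihood; the update adds successes to α and failures to β.
After batch 1: Beta(2.95+1, 4.91+16) = Beta(3.95, 20.91).
After batch 2: Beta(3.95+21, 20.91+16) = Beta(24.95, 36.91).
Mode of Beta(a,b) for a,b>1 is (a−1)/(a+b−2) = 23.95/59.86 = 0.4001.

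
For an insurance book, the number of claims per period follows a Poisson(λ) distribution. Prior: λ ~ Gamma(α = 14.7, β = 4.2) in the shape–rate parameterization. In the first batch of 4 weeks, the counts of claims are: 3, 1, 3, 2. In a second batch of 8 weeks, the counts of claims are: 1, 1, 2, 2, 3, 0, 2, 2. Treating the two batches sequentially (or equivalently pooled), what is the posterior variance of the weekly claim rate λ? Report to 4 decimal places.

0.1398

With a Gamma(shape α, rate β) prior, the Poisson likelihood is conjugate: the posterior is Gamma(α + ΣXᵢ, β + n).
Batch 1: sum of counts S = 9 over n = 4 weeks.
After batch 1: Gamma(α+S, β+n) = Gamma(14.7+9, 4.2+4) = Gamma(23.7, 8.2).
Batch 2: sum of counts S = 13 over n = 8 weeks.
After batch 2: Gamma(α+S, β+n) = Gamma(23.7+13, 8.2+8) = Gamma(36.7, 16.2).
Var = α/β² = 36.7/16.2² = 0.1398.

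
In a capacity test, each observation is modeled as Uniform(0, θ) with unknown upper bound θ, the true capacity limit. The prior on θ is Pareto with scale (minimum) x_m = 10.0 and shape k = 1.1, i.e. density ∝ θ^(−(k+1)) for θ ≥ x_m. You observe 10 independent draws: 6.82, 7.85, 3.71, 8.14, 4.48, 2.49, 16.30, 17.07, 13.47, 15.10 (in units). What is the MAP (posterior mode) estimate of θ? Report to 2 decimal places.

17.07

A Pareto(scale x_m, shape k) prior on the upper bound θ of Uniform(0, θ) is conjugate: posterior is Pareto(max(x_m, max xᵢ), k + n).
Sample maximum = 17.07; prior scale x_m = 10.0 → posterior scale = max = 17.07.
Posterior shape = 1.1 + 10 = 11.1.
The Pareto density is decreasing on [x_m, ∞), so the mode is x_m = 17.07.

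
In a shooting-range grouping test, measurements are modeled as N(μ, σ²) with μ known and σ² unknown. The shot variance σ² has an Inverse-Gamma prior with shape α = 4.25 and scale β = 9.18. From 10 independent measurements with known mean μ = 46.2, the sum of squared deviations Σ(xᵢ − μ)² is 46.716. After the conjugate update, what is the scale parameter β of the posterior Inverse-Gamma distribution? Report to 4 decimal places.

With known mean μ and an Inverse-Gamma(α, β) prior on σ², the Normal likelihood is conjugate: posterior is Inv-Gamma(α + n/2, β + Σ(xᵢ−μ)²/2).
Posterior: Inv-Gamma(4.25 + 10/2, 9.18 + 46.716/2) = Inv-Gamma(9.25, 32.5380).
Posterior β = 32.5380.

32.5380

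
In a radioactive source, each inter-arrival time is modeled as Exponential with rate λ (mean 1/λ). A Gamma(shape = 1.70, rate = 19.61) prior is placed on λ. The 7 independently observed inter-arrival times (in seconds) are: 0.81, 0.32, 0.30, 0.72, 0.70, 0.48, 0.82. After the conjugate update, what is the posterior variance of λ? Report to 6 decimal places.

With a Gamma(shape α, rate β) prior on the exponential rate λ, the posterior after n observations with total T = Σxᵢ is Gamma(α+n, β+T).
Sum of observations T = 4.15 seconds; n = 7.
Posterior: Gamma(1.70+7, 19.61+4.15) = Gamma(8.70, 23.76).
Var = α/β² = 0.015411.

0.015411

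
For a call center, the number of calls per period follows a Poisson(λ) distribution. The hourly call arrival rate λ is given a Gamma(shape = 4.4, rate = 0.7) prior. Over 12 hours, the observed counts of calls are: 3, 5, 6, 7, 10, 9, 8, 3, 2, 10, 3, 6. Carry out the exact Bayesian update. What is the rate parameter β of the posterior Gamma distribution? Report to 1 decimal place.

12.7

With a Gamma(shape α, rate β) prior, the Poisson likelihood is conjugate: the posterior is Gamma(α + ΣXᵢ, β + n).
Sum of counts S = 72 over n = 12 hours.
Posterior: Gamma(α+S, β+n) = Gamma(4.4+72, 0.7+12) = Gamma(76.4, 12.7).
Posterior β = 12.7.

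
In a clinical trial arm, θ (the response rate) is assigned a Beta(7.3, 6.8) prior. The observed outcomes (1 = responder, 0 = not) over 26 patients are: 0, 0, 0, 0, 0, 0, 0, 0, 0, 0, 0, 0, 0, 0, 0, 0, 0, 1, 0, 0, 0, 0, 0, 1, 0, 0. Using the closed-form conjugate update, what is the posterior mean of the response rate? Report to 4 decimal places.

0.2319

The Beta prior is conjugate to a Binomial/Bernoulli likelihood; the update adds successes to α and failures to β.
Posterior: Beta(α+k, β+n−k) = Beta(7.3+2, 6.8+24) = Beta(9.3, 30.8).
Posterior mean = α/(α+β) = 9.3/40.1 = 0.2319.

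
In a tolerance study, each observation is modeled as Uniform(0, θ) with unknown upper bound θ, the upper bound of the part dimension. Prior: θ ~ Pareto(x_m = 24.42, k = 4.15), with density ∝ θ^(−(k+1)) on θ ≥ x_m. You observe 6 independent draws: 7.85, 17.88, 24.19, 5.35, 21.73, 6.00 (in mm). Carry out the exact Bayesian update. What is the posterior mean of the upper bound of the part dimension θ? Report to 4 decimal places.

27.0889

A Pareto(scale x_m, shape k) prior on the upper bound θ of Uniform(0, θ) is conjugate: posterior is Pareto(max(x_m, max xᵢ), k + n).
Sample maximum = 24.19; prior scale x_m = 24.42 → posterior scale = max = 24.42.
Posterior shape = 4.15 + 6 = 10.15.
E[θ|data] = k·x_m/(k−1) = 10.15·24.42/9.15 = 27.0889.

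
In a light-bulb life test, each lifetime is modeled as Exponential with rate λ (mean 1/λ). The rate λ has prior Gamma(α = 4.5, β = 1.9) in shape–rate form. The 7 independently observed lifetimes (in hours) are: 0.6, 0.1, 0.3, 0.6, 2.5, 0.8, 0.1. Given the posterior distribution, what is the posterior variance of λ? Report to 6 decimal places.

With a Gamma(shape α, rate β) prior on the exponential rate λ, the posterior after n observations with total T = Σxᵢ is Gamma(α+n, β+T).
Sum of observations T = 5.0 hours; n = 7.
Posterior: Gamma(4.5+7, 1.9+5.0) = Gamma(11.5, 6.9).
Var = α/β² = 0.241546.

0.241546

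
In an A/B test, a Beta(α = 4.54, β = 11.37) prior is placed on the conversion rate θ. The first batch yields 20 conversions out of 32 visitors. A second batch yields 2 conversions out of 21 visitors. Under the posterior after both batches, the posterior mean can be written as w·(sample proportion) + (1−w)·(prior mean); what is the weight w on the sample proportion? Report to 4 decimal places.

0.7691

The Beta prior is conjugate to a Binomial/Bernoulli likelihood; the update adds successes to α and failures to β.
Total number of visitors: n = 32 + 21 = 53.
Posterior mean = (α₀+k)/(α₀+β₀+n) = [n/(α₀+β₀+n)]·(k/n) + [(α₀+β₀)/(α₀+β₀+n)]·α₀/(α₀+β₀), so only n and the prior enter the weight.
The weight on the data is w = n/(α₀+β₀+n) = 53/(4.54+11.37+53) = 53/68.91 = 0.7691.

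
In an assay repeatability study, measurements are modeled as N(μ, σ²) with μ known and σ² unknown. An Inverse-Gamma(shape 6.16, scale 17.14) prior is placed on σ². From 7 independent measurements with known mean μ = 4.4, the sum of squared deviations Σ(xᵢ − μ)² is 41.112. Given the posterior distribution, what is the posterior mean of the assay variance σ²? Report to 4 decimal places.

4.3529

With known mean μ and an Inverse-Gamma(α, β) prior on σ², the Normal likelihood is conjugate: posterior is Inv-Gamma(α + n/2, β + Σ(xᵢ−μ)²/2).
Posterior: Inv-Gamma(6.16 + 7/2, 17.14 + 41.112/2) = Inv-Gamma(9.66, 37.6960).
E[σ²|data] = β/(α−1) = 37.6960/8.66 = 4.3529.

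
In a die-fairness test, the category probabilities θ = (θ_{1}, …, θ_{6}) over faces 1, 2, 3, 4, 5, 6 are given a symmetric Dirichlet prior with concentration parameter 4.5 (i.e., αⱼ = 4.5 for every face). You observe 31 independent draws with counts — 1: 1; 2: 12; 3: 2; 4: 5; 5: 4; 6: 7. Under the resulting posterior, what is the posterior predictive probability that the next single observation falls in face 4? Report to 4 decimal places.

The Dirichlet prior is conjugate to the Multinomial likelihood: each posterior αⱼ = prior αⱼ + observed count nⱼ.
Posterior concentration: (5.5, 16.5, 6.5, 9.5, 8.5, 11.5), total = 58.0.
P(next = 4 | data) = α_{4}/Σα = 0.1638.

0.1638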